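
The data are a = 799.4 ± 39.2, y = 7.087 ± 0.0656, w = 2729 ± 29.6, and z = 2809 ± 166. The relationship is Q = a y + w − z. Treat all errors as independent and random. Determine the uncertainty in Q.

Let p = a·y = 5665. δp/p = √((1·δa/a)² + (1·δy/y)²) = √(0.00240 + 8.57e-05) = 0.0499, so δp = 283.
Q = p + w − z: δQ = √(δp² + δw² + δz²) = √(79900 + 876 + 27600) = 329

329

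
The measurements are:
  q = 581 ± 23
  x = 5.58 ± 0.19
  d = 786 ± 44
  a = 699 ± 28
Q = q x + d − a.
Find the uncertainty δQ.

Let p = q·x = 3240. δp/p = √((1·δq/q)² + (1·δx/x)²) = √(0.00157 + 0.00116) = 0.0522, so δp = 169.
Q = p + d − a: δQ = √(δp² + δd² + δa²) = √(28700 + 1940 + 784) = 177

177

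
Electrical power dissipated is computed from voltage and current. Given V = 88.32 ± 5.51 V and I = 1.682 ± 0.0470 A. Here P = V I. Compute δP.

P is a product of powers, so relative uncertainties combine in quadrature:
  (1·δV/V)² = (1×0.0624)² = 0.00389;  (1·δI/I)² = (1×0.0279)² = 0.000781
δP/P = √(0.00467) = 0.0684
P = 148.6 W, so δP = 0.0684 × 148.6 = 10.2 W.

10.2 W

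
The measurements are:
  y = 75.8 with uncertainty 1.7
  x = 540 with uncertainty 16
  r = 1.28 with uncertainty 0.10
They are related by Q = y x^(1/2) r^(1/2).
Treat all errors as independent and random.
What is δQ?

94.5

Each factor contributes (exponent × relative error)² to (δQ/Q)²:
  (1·δy/y)² = (1×0.0224)² = 0.000503;  (½·δx/x)² = (0.5×0.0296)² = 0.000219;  (½·δr/r)² = (0.5×0.0781)² = 0.00153
δQ/Q = √(0.00225) = 0.0474
Q = 1990, so δQ = 0.0474 × 1990 = 94.5.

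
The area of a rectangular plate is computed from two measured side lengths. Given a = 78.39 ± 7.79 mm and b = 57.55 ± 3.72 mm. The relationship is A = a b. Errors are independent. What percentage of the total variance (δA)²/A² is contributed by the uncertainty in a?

(δA/A)² = (1·δa/a)² + (1·δb/b)²
  a term: (1×0.0994)² = 0.00988
  b term: (1×0.0646)² = 0.00418
Total = 0.0141. Share from a = 0.00988/0.0141 = 0.703.

70.3%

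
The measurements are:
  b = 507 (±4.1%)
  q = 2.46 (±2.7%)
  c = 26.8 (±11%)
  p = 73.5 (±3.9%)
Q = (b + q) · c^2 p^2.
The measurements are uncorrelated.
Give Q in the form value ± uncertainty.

Let u = b + q = 509. δu = √(δb² + δq²) = √(432 + 0.00441) = 20.8, so δu/u = 0.0408.
Q is then a monomial in u, c, p:
δQ/Q = √((δu/u)² + (2·δc/c)² + (2·δp/p)²) = √(0.00166 + 0.0484 + 0.00608) = 0.237
Q = 1.98e+09, so δQ = 0.237 × 1.98e+09 = 4.68e+08.

(1.98 ± 0.468) × 10^9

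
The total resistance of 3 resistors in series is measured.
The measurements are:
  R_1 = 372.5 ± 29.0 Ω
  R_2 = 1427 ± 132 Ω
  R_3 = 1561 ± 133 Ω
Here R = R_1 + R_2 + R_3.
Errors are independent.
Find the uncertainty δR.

Sums and differences: (δR)² = Σ (cᵢ δxᵢ)².
  (δR_1)² = 841;  (δR_2)² = 17400;  (δR_3)² = 17700
δR = √(36000) = 190 Ω

190 Ω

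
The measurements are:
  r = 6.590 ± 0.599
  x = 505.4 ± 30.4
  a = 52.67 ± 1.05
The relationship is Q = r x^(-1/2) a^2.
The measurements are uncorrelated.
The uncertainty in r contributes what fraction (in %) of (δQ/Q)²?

(δQ/Q)² = (1·δr/r)² + (−½·δx/x)² + (2·δa/a)²
  r term: (1×0.0909)² = 0.00826
  x term: (-0.5×0.0602)² = 0.000905
  a term: (2×0.0199)² = 0.00159
Total = 0.0108. Share from r = 0.00826/0.0108 = 0.768.

76.8%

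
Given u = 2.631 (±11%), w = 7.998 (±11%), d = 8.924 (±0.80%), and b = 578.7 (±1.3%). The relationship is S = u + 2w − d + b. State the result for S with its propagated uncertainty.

Each term contributes (cᵢ δxᵢ)² to (δS)²:
  (δu)² = 0.0838;  (2·δw)² = 3.10;  (δd)² = 0.00510;  (δb)² = 56.6
δS = √(59.8) = 7.73
S = 588.4.

588.4 ± 7.73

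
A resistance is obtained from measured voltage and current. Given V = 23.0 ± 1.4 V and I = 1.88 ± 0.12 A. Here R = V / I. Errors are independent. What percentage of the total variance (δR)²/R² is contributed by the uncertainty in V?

(δR/R)² = (1·δV/V)² + (-1·δI/I)²
  V term: (1×0.0609)² = 0.00371
  I term: (-1×0.0638)² = 0.00407
Total = 0.00778. Share from V = 0.00371/0.00778 = 0.476.

47.6%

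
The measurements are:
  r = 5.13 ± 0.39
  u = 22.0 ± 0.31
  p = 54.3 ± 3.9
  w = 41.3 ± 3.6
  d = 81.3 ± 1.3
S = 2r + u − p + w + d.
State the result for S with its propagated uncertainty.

Sums and differences: (δS)² = Σ (cᵢ δxᵢ)².
  (2·δr)² = 0.608;  (δu)² = 0.0961;  (δp)² = 15.2;  (δw)² = 13.0;  (δd)² = 1.69
δS = √(30.6) = 5.53
S = 101.

101 ± 5.53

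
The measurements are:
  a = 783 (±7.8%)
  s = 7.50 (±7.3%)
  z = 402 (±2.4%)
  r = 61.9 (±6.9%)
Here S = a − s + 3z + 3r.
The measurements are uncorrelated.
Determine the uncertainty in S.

Sums and differences: (δS)² = Σ (cᵢ δxᵢ)².
  (δa)² = 3730;  (δs)² = 0.300;  (3·δz)² = 838;  (3·δr)² = 164
δS = √(4730) = 68.8

68.8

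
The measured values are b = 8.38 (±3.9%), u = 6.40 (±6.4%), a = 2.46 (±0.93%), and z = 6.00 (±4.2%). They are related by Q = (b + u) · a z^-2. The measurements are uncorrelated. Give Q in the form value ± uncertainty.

Let w = b + u = 14.8. δw = √(δb² + δu²) = √(0.107 + 0.168) = 0.524, so δw/w = 0.0355.
Q is then a monomial in w, a, z:
δQ/Q = √((δw/w)² + (1·δa/a)² + (-2·δz/z)²) = √(0.00126 + 8.65e-05 + 0.00706) = 0.0916
Q = 1.01, so δQ = 0.0916 × 1.01 = 0.0926.

1.01 ± 0.0926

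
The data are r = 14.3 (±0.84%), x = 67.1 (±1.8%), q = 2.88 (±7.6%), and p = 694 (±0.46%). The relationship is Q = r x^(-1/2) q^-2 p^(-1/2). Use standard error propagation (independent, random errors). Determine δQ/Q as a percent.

For a monomial Q ∝ r, x^(-1/2), q^-2, p^(-1/2), fractional errors add in quadrature:
  (1·δr/r)² = (1×0.00840)² = 7.06e-05;  (−½·δx/x)² = (-0.5×0.0180)² = 8.1e-05;  (-2·δq/q)² = (-2×0.0760)² = 0.0231;  (−½·δp/p)² = (-0.5×0.00460)² = 5.29e-06
δQ/Q = √(0.0233) = 0.153

15.3%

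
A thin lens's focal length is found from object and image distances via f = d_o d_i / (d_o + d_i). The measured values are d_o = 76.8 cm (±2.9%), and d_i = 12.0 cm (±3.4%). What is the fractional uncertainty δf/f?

∂f/∂d_o = (d_i/(d_o+d_i))² = 0.0183;  ∂f/∂d_i = (d_o/(d_o+d_i))² = 0.748
δf = √((∂f/∂d_o · δd_o)² + (∂f/∂d_i · δd_i)²) = √(0.00165 + 0.0931) = 0.308 cm
f = 10.4 cm, so δf/f = 0.308/10.4 = 0.0297.

0.0297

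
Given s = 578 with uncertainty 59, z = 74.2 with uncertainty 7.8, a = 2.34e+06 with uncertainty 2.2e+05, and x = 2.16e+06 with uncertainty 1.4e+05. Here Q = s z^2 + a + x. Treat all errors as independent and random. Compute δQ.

Let p = s·z^2 = 3.18e+06. δp/p = √((1·δs/s)² + (2·δz/z)²) = √(0.0104 + 0.0442) = 0.234, so δp = 7.44e+05.
Q = p + a + x: δQ = √(δp² + δa² + δx²) = √(5.53e+11 + 4.84e+10 + 1.96e+10) = 7.88e+05

7.88e+05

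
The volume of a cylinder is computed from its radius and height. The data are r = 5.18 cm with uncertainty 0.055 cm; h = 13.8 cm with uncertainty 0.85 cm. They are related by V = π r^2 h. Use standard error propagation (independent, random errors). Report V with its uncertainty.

1160 ± 75.8 cm^3

For a monomial V ∝ r^2, h, fractional errors add in quadrature:
  (2·δr/r)² = (2×0.0106)² = 0.000451;  (1·δh/h)² = (1×0.0616)² = 0.00379
δV/V = √(0.00424) = 0.0652
V = 1160 cm^3, so δV = 0.0652 × 1160 = 75.8 cm^3.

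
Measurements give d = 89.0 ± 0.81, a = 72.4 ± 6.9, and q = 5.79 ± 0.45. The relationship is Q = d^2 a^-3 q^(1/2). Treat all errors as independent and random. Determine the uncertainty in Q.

Q is a product of powers, so relative uncertainties combine in quadrature:
  (2·δd/d)² = (2×0.00910)² = 0.000331;  (-3·δa/a)² = (-3×0.0953)² = 0.0817;  (½·δq/q)² = (0.5×0.0777)² = 0.00151
δQ/Q = √(0.0836) = 0.289
Q = 0.0502, so δQ = 0.289 × 0.0502 = 0.0145.

0.0145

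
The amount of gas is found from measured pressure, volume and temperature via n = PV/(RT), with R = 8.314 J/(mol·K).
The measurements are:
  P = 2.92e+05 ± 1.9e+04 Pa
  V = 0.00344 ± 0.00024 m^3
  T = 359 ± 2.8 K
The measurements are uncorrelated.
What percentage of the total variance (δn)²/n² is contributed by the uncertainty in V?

(δn/n)² = (1·δP/P)² + (1·δV/V)² + (-1·δT/T)²
  P term: (1×0.0651)² = 0.00423
  V term: (1×0.0698)² = 0.00487
  T term: (-1×0.00780)² = 6.08e-05
Total = 0.00916. Share from V = 0.00487/0.00916 = 0.531.

53.1%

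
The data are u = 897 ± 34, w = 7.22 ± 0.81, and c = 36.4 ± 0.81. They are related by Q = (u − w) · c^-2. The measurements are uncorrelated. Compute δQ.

Let h = u − w = 890. δh = √(δu² + δw²) = √(1160 + 0.656) = 34.0, so δh/h = 0.0382.
Q is then a monomial in h, c:
δQ/Q = √((δh/h)² + (-2·δc/c)²) = √(0.00146 + 0.00198) = 0.0587
Q = 0.672, so δQ = 0.0587 × 0.672 = 0.0394.

0.0394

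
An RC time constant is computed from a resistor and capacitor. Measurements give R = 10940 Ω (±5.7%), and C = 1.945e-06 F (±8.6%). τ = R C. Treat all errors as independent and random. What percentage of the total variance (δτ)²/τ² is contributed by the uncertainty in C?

69.5%

(δτ/τ)² = (1·δR/R)² + (1·δC/C)²
  R term: (1×0.0570)² = 0.00325
  C term: (1×0.0860)² = 0.00740
Total = 0.0106. Share from C = 0.00740/0.0106 = 0.695.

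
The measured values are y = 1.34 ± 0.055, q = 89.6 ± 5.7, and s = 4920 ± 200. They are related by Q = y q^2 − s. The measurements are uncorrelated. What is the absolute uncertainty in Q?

Let p = y·q^2 = 10800. δp/p = √((1·δy/y)² + (2·δq/q)²) = √(0.00168 + 0.0162) = 0.134, so δp = 1440.
Q = p − s: δQ = √(δp² + δs²) = √(2.07e+06 + 40000) = 1450

1450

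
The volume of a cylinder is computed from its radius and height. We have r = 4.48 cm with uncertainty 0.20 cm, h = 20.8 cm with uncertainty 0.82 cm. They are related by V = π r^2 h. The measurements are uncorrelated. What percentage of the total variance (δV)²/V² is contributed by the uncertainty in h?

(δV/V)² = (2·δr/r)² + (1·δh/h)²
  r term: (2×0.0446)² = 0.00797
  h term: (1×0.0394)² = 0.00155
Total = 0.00953. Share from h = 0.00155/0.00953 = 0.163.

16.3%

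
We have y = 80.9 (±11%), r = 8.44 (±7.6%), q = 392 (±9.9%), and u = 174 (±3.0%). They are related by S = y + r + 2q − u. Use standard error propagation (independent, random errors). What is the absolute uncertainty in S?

Each term contributes (cᵢ δxᵢ)² to (δS)²:
  (δy)² = 79.2;  (δr)² = 0.411;  (2·δq)² = 6020;  (δu)² = 27.2
δS = √(6130) = 78.3

78.3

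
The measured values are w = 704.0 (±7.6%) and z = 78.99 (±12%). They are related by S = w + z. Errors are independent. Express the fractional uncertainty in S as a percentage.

Each term contributes (cᵢ δxᵢ)² to (δS)²:
  (δw)² = 2860;  (δz)² = 89.8
δS = √(2950) = 54.3
S = 783.0, so δS/S = 54.3/783.0 = 0.0694.

6.94%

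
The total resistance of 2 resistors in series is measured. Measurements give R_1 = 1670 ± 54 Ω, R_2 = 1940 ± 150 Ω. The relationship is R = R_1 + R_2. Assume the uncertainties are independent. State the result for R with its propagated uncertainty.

3610 ± 159 Ω

Sums and differences: (δR)² = Σ (cᵢ δxᵢ)².
  (δR_1)² = 2920;  (δR_2)² = 22500
δR = √(25400) = 159 Ω
R = 3610 Ω.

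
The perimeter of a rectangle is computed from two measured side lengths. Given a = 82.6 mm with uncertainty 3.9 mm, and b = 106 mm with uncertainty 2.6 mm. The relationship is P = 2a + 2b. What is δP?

P is a linear combination, so absolute uncertainties add in quadrature:
  (2·δa)² = 60.8;  (2·δb)² = 27.0
δP = √(87.9) = 9.37 mm

9.37 mm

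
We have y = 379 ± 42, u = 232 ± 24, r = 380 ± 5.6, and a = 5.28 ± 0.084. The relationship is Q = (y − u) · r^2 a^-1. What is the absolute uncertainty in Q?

1.33e+06

Let w = y − u = 147. δw = √(δy² + δu²) = √(1760 + 576) = 48.4, so δw/w = 0.329.
Q is then a monomial in w, r, a:
δQ/Q = √((δw/w)² + (2·δr/r)² + (-1·δa/a)²) = √(0.108 + 0.000869 + 0.000253) = 0.331
Q = 4.02e+06, so δQ = 0.331 × 4.02e+06 = 1.33e+06.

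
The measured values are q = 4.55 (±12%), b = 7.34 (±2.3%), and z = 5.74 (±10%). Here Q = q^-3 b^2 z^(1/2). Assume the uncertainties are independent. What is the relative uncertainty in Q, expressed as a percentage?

36.6%

Relative error in a monomial: (δQ/Q)² = Σ (nᵢ · δxᵢ/xᵢ)².
  (-3·δq/q)² = (-3×0.120)² = 0.130;  (2·δb/b)² = (2×0.0230)² = 0.00212;  (½·δz/z)² = (0.5×0.100)² = 0.00250
δQ/Q = √(0.134) = 0.366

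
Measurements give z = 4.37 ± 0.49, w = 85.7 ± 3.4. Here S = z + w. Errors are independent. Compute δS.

3.44

For a sum/difference, combine absolute errors in quadrature:
  (δz)² = 0.240;  (δw)² = 11.6
δS = √(11.8) = 3.44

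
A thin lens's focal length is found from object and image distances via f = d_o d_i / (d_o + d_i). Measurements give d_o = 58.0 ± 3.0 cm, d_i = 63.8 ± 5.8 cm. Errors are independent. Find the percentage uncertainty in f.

∂f/∂d_o = (d_i/(d_o+d_i))² = 0.274;  ∂f/∂d_i = (d_o/(d_o+d_i))² = 0.227
δf = √((∂f/∂d_o · δd_o)² + (∂f/∂d_i · δd_i)²) = √(0.678 + 1.73) = 1.55 cm
f = 30.4 cm, so δf/f = 1.55/30.4 = 0.0511.

5.11%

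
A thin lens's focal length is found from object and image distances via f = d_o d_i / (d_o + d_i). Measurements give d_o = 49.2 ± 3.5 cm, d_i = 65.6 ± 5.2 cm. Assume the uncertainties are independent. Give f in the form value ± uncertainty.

28.1 ± 1.49 cm

∂f/∂d_o = (d_i/(d_o+d_i))² = 0.327;  ∂f/∂d_i = (d_o/(d_o+d_i))² = 0.184
δf = √((∂f/∂d_o · δd_o)² + (∂f/∂d_i · δd_i)²) = √(1.31 + 0.912) = 1.49 cm
f = 28.1 cm.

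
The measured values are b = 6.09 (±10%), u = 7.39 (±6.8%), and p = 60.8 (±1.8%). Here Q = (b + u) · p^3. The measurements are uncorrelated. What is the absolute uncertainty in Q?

Let w = b + u = 13.5. δw = √(δb² + δu²) = √(0.371 + 0.253) = 0.790, so δw/w = 0.0586.
Q is then a monomial in w, p:
δQ/Q = √((δw/w)² + (3·δp/p)²) = √(0.00343 + 0.00292) = 0.0797
Q = 3.03e+06, so δQ = 0.0797 × 3.03e+06 = 2.41e+05.

2.41e+05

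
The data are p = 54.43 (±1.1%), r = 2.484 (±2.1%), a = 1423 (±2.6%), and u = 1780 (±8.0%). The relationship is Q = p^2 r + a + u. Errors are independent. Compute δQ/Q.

0.0254

Let w = p^2·r = 7359. δw/w = √((2·δp/p)² + (1·δr/r)²) = √(0.000484 + 0.000441) = 0.0304, so δw = 224.
Q = w + a + u: δQ = √(δw² + δa² + δu²) = √(50100 + 1370 + 20300) = 268
Q = 10560, so δQ/Q = 268/10560 = 0.0254.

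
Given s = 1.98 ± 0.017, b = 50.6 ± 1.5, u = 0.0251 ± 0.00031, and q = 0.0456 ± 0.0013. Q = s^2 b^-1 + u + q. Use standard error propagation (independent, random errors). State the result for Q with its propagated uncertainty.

0.148 ± 0.00297

Let p = s^2·b^-1 = 0.0775. δp/p = √((2·δs/s)² + (-1·δb/b)²) = √(0.000295 + 0.000879) = 0.0343, so δp = 0.00265.
Q = p + u + q: δQ = √(δp² + δu² + δq²) = √(7.05e-06 + 9.61e-08 + 1.69e-06) = 0.00297
Q = 0.148.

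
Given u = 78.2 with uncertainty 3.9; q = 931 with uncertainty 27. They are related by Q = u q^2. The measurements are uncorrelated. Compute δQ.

5.18e+06

Relative error in a monomial: (δQ/Q)² = Σ (nᵢ · δxᵢ/xᵢ)².
  (1·δu/u)² = (1×0.0499)² = 0.00249;  (2·δq/q)² = (2×0.0290)² = 0.00336
δQ/Q = √(0.00585) = 0.0765
Q = 6.78e+07, so δQ = 0.0765 × 6.78e+07 = 5.18e+06.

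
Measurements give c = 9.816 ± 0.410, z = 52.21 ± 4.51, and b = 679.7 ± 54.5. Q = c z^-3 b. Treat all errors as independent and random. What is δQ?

0.0129

Relative error in a monomial: (δQ/Q)² = Σ (nᵢ · δxᵢ/xᵢ)².
  (1·δc/c)² = (1×0.0418)² = 0.00174;  (-3·δz/z)² = (-3×0.0864)² = 0.0672;  (1·δb/b)² = (1×0.0802)² = 0.00643
δQ/Q = √(0.0753) = 0.274
Q = 0.04688, so δQ = 0.274 × 0.04688 = 0.0129.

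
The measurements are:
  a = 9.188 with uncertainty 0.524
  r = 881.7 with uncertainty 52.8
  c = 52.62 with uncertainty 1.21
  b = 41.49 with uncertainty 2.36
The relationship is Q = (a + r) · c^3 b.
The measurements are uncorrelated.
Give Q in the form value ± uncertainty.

Let u = a + r = 890.9. δu = √(δa² + δr²) = √(0.275 + 2790) = 52.8, so δu/u = 0.0593.
Q is then a monomial in u, c, b:
δQ/Q = √((δu/u)² + (3·δc/c)² + (1·δb/b)²) = √(0.00351 + 0.00476 + 0.00324) = 0.107
Q = 5.385e+09, so δQ = 0.107 × 5.385e+09 = 5.78e+08.

(5.385 ± 0.578) × 10^9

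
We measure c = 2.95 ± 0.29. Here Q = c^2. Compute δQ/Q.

0.197

Q is a product of powers, so relative uncertainties combine in quadrature:
  (2·δc/c)² = (2×0.0983)² = 0.0387
δQ/Q = √(0.0387) = 0.197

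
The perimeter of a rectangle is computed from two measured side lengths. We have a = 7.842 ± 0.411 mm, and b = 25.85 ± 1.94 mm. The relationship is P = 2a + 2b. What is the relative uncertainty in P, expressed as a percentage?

5.89%

Sums and differences: (δP)² = Σ (cᵢ δxᵢ)².
  (2·δa)² = 0.676;  (2·δb)² = 15.1
δP = √(15.7) = 3.97 mm
P = 67.38 mm, so δP/P = 3.97/67.38 = 0.0589.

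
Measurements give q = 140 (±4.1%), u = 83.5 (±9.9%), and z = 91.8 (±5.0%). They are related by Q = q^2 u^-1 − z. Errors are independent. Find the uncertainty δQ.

Let p = q^2·u^-1 = 235. δp/p = √((2·δq/q)² + (-1·δu/u)²) = √(0.00672 + 0.00980) = 0.129, so δp = 30.2.
Q = p − z: δQ = √(δp² + δz²) = √(911 + 21.1) = 30.5

30.5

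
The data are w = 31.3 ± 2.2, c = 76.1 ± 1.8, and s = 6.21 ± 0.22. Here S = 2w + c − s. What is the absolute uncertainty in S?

4.76

Absolute uncertainties add in quadrature for a linear combination:
  (2·δw)² = 19.4;  (δc)² = 3.24;  (δs)² = 0.0484
δS = √(22.6) = 4.76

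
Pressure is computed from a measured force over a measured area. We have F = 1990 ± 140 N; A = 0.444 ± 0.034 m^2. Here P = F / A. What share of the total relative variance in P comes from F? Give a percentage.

45.8%

(δP/P)² = (1·δF/F)² + (-1·δA/A)²
  F term: (1×0.0704)² = 0.00495
  A term: (-1×0.0766)² = 0.00586
Total = 0.0108. Share from F = 0.00495/0.0108 = 0.458.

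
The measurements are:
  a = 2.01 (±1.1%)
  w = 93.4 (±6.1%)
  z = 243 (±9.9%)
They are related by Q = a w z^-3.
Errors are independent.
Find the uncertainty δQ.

3.97e-06

Relative error in a monomial: (δQ/Q)² = Σ (nᵢ · δxᵢ/xᵢ)².
  (1·δa/a)² = (1×0.0110)² = 0.000121;  (1·δw/w)² = (1×0.0610)² = 0.00372;  (-3·δz/z)² = (-3×0.0990)² = 0.0882
δQ/Q = √(0.0921) = 0.303
Q = 1.31e-05, so δQ = 0.303 × 1.31e-05 = 3.97e-06.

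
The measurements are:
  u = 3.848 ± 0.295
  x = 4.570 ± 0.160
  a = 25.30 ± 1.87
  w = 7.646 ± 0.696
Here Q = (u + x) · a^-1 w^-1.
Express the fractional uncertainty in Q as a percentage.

Let h = u + x = 8.418. δh = √(δu² + δx²) = √(0.0870 + 0.0256) = 0.336, so δh/h = 0.0399.
Q is then a monomial in h, a, w:
δQ/Q = √((δh/h)² + (-1·δa/a)² + (-1·δw/w)²) = √(0.00159 + 0.00546 + 0.00829) = 0.124

12.4%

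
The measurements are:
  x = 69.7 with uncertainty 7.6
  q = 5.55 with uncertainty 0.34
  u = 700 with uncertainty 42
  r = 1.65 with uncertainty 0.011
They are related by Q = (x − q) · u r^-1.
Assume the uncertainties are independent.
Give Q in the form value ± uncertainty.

Let w = x − q = 64.2. δw = √(δx² + δq²) = √(57.8 + 0.116) = 7.61, so δw/w = 0.119.
Q is then a monomial in w, u, r:
δQ/Q = √((δw/w)² + (1·δu/u)² + (-1·δr/r)²) = √(0.0141 + 0.00360 + 4.44e-05) = 0.133
Q = 27200, so δQ = 0.133 × 27200 = 3620.

27200 ± 3620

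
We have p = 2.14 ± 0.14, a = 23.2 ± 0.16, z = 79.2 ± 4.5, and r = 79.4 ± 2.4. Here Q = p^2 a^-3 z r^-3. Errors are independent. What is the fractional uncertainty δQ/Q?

Q is a product of powers, so relative uncertainties combine in quadrature:
  (2·δp/p)² = (2×0.0654)² = 0.0171;  (-3·δa/a)² = (-3×0.00690)² = 0.000428;  (1·δz/z)² = (1×0.0568)² = 0.00323;  (-3·δr/r)² = (-3×0.0302)² = 0.00822
δQ/Q = √(0.0290) = 0.170

0.170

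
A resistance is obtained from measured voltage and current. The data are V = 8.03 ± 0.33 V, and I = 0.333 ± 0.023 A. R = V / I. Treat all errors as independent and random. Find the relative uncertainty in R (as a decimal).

0.0804

Products/powers → add relative errors in quadrature, weighted by exponent:
  (1·δV/V)² = (1×0.0411)² = 0.00169;  (-1·δI/I)² = (-1×0.0691)² = 0.00477
δR/R = √(0.00646) = 0.0804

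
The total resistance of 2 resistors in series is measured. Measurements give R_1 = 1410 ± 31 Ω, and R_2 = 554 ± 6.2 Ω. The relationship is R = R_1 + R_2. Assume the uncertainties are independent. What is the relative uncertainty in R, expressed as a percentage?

1.61%

R is a linear combination, so absolute uncertainties add in quadrature:
  (δR_1)² = 961;  (δR_2)² = 38.4
δR = √(999) = 31.6 Ω
R = 1960 Ω, so δR/R = 31.6/1960 = 0.0161.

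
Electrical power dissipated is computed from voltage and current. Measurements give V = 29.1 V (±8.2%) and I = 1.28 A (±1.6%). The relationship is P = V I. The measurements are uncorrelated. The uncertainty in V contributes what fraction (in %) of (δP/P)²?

96.3%

(δP/P)² = (1·δV/V)² + (1·δI/I)²
  V term: (1×0.0820)² = 0.00672
  I term: (1×0.0160)² = 0.000256
Total = 0.00698. Share from V = 0.00672/0.00698 = 0.963.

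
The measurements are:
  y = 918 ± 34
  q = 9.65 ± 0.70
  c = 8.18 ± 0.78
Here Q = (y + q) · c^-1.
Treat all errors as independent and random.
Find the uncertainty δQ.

Let u = y + q = 928. δu = √(δy² + δq²) = √(1160 + 0.490) = 34.0, so δu/u = 0.0367.
Q is then a monomial in u, c:
δQ/Q = √((δu/u)² + (-1·δc/c)²) = √(0.00134 + 0.00909) = 0.102
Q = 113, so δQ = 0.102 × 113 = 11.6.

11.6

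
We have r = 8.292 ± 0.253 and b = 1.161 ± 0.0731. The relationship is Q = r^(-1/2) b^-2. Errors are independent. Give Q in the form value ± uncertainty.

0.2576 ± 0.0327

For a monomial Q ∝ r^(-1/2), b^-2, fractional errors add in quadrature:
  (−½·δr/r)² = (-0.5×0.0305)² = 0.000233;  (-2·δb/b)² = (-2×0.0630)² = 0.0159
δQ/Q = √(0.0161) = 0.127
Q = 0.2576, so δQ = 0.127 × 0.2576 = 0.0327.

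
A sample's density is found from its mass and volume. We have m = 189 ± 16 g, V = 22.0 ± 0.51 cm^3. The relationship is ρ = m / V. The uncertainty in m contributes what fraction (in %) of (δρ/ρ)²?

(δρ/ρ)² = (1·δm/m)² + (-1·δV/V)²
  m term: (1×0.0847)² = 0.00717
  V term: (-1×0.0232)² = 0.000537
Total = 0.00770. Share from m = 0.00717/0.00770 = 0.930.

93.0%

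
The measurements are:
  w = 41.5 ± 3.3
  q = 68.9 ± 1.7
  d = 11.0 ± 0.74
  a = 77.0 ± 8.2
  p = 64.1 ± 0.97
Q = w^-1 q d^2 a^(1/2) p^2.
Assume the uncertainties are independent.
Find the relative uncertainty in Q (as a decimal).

0.170

Each factor contributes (exponent × relative error)² to (δQ/Q)²:
  (-1·δw/w)² = (-1×0.0795)² = 0.00632;  (1·δq/q)² = (1×0.0247)² = 0.000609;  (2·δd/d)² = (2×0.0673)² = 0.0181;  (½·δa/a)² = (0.5×0.106)² = 0.00284;  (2·δp/p)² = (2×0.0151)² = 0.000916
δQ/Q = √(0.0288) = 0.170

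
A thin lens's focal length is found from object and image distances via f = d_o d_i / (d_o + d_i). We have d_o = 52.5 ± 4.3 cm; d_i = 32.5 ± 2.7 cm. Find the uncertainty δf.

∂f/∂d_o = (d_i/(d_o+d_i))² = 0.146;  ∂f/∂d_i = (d_o/(d_o+d_i))² = 0.381
δf = √((∂f/∂d_o · δd_o)² + (∂f/∂d_i · δd_i)²) = √(0.395 + 1.06) = 1.21 cm

1.21 cm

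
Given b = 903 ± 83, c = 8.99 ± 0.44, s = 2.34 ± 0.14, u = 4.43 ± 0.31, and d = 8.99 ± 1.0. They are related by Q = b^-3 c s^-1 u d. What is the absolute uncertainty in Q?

Each factor contributes (exponent × relative error)² to (δQ/Q)²:
  (-3·δb/b)² = (-3×0.0919)² = 0.0760;  (1·δc/c)² = (1×0.0489)² = 0.00240;  (-1·δs/s)² = (-1×0.0598)² = 0.00358;  (1·δu/u)² = (1×0.0700)² = 0.00490;  (1·δd/d)² = (1×0.111)² = 0.0124
δQ/Q = √(0.0993) = 0.315
Q = 2.08e-07, so δQ = 0.315 × 2.08e-07 = 6.55e-08.

6.55e-08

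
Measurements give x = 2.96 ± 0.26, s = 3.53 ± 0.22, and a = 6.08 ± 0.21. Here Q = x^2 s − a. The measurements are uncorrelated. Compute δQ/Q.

0.232

Let p = x^2·s = 30.9. δp/p = √((2·δx/x)² + (1·δs/s)²) = √(0.0309 + 0.00388) = 0.186, so δp = 5.77.
Q = p − a: δQ = √(δp² + δa²) = √(33.2 + 0.0441) = 5.77
Q = 24.8, so δQ/Q = 5.77/24.8 = 0.232.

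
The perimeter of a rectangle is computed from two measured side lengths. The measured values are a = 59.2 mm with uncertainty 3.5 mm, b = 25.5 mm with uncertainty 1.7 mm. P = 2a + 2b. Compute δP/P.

Sums and differences: (δP)² = Σ (cᵢ δxᵢ)².
  (2·δa)² = 49.0;  (2·δb)² = 11.6
δP = √(60.6) = 7.78 mm
P = 169 mm, so δP/P = 7.78/169 = 0.0459.

0.0459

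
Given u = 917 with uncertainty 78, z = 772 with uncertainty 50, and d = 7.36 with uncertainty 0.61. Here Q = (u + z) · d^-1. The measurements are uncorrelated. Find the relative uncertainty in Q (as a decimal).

0.0994

Let w = u + z = 1690. δw = √(δu² + δz²) = √(6080 + 2500) = 92.6, so δw/w = 0.0549.
Q is then a monomial in w, d:
δQ/Q = √((δw/w)² + (-1·δd/d)²) = √(0.00301 + 0.00687) = 0.0994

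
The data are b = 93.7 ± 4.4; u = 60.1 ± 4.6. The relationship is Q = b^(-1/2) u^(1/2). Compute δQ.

0.0360

Products/powers → add relative errors in quadrature, weighted by exponent:
  (−½·δb/b)² = (-0.5×0.0470)² = 0.000551;  (½·δu/u)² = (0.5×0.0765)² = 0.00146
δQ/Q = √(0.00202) = 0.0449
Q = 0.801, so δQ = 0.0449 × 0.801 = 0.0360.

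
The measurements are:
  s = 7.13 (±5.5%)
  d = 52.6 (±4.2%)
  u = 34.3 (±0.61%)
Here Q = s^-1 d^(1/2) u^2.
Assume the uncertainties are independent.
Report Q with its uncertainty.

Products/powers → add relative errors in quadrature, weighted by exponent:
  (-1·δs/s)² = (-1×0.0550)² = 0.00302;  (½·δd/d)² = (0.5×0.0420)² = 0.000441;  (2·δu/u)² = (2×0.00610)² = 0.000149
δQ/Q = √(0.00361) = 0.0601
Q = 1200, so δQ = 0.0601 × 1200 = 72.0.

1200 ± 72.0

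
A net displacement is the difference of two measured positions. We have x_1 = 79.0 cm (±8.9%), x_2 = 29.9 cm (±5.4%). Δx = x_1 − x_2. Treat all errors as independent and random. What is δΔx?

Each term contributes (cᵢ δxᵢ)² to (δΔx)²:
  (δx_1)² = 49.4;  (δx_2)² = 2.61
δΔx = √(52.0) = 7.21 cm

7.21 cm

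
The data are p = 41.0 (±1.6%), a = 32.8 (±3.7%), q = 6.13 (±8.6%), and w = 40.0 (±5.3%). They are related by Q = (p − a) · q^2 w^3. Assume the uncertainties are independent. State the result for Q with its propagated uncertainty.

Let u = p − a = 8.20. δu = √(δp² + δa²) = √(0.430 + 1.47) = 1.38, so δu/u = 0.168.
Q is then a monomial in u, q, w:
δQ/Q = √((δu/u)² + (2·δq/q)² + (3·δw/w)²) = √(0.0283 + 0.0296 + 0.0253) = 0.288
Q = 1.97e+07, so δQ = 0.288 × 1.97e+07 = 5.69e+06.

(1.97 ± 0.569) × 10^7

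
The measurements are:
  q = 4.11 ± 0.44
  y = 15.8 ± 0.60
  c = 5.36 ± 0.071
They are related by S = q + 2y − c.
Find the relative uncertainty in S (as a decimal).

0.0422

S is a linear combination, so absolute uncertainties add in quadrature:
  (δq)² = 0.194;  (2·δy)² = 1.44;  (δc)² = 0.00504
δS = √(1.64) = 1.28
S = 30.4, so δS/S = 1.28/30.4 = 0.0422.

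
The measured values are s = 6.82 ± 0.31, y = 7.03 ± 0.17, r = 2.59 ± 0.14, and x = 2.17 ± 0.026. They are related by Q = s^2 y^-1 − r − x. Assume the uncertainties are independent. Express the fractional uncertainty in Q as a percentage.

Let p = s^2·y^-1 = 6.62. δp/p = √((2·δs/s)² + (-1·δy/y)²) = √(0.00826 + 0.000585) = 0.0941, so δp = 0.622.
Q = p − r − x: δQ = √(δp² + δr² + δx²) = √(0.387 + 0.0196 + 0.000676) = 0.638
Q = 1.86, so δQ/Q = 0.638/1.86 = 0.344.

34.4%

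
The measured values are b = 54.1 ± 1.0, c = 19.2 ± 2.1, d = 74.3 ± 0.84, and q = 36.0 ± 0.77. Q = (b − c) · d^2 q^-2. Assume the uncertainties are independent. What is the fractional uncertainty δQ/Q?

Let u = b − c = 34.9. δu = √(δb² + δc²) = √(1.00 + 4.41) = 2.33, so δu/u = 0.0666.
Q is then a monomial in u, d, q:
δQ/Q = √((δu/u)² + (2·δd/d)² + (-2·δq/q)²) = √(0.00444 + 0.000511 + 0.00183) = 0.0824

0.0824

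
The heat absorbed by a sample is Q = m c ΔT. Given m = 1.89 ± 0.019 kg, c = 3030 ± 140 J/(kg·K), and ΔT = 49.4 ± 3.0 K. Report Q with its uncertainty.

Products/powers → add relative errors in quadrature, weighted by exponent:
  (1·δm/m)² = (1×0.0101)² = 0.000101;  (1·δc/c)² = (1×0.0462)² = 0.00213;  (1·δΔT/ΔT)² = (1×0.0607)² = 0.00369
δQ/Q = √(0.00592) = 0.0770
Q = 2.83e+05 J, so δQ = 0.0770 × 2.83e+05 = 21800 J.

(2.83 ± 0.218) × 10^5 J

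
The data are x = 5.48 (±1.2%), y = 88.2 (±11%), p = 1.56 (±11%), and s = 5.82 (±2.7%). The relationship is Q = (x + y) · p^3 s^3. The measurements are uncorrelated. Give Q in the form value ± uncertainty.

Let u = x + y = 93.7. δu = √(δx² + δy²) = √(0.00432 + 94.1) = 9.70, so δu/u = 0.104.
Q is then a monomial in u, p, s:
δQ/Q = √((δu/u)² + (3·δp/p)² + (3·δs/s)²) = √(0.0107 + 0.109 + 0.00656) = 0.355
Q = 70100, so δQ = 0.355 × 70100 = 24900.

70100 ± 24900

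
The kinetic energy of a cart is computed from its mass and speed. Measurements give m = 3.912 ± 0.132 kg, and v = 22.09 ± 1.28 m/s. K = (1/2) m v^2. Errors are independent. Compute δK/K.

0.121

Products/powers → add relative errors in quadrature, weighted by exponent:
  (1·δm/m)² = (1×0.0337)² = 0.00114;  (2·δv/v)² = (2×0.0579)² = 0.0134
δK/K = √(0.0146) = 0.121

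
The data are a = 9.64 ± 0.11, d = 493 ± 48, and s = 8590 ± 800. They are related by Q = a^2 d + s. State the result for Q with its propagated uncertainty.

Let p = a^2·d = 45800. δp/p = √((2·δa/a)² + (1·δd/d)²) = √(0.000521 + 0.00948) = 0.100, so δp = 4580.
Q = p + s: δQ = √(δp² + δs²) = √(2.1e+07 + 6.4e+05) = 4650
Q = 54400.

54400 ± 4650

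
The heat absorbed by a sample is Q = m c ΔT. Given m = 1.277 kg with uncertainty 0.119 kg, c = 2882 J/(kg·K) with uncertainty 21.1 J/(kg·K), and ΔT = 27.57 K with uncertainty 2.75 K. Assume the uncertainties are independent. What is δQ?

Relative error in a monomial: (δQ/Q)² = Σ (nᵢ · δxᵢ/xᵢ)².
  (1·δm/m)² = (1×0.0932)² = 0.00868;  (1·δc/c)² = (1×0.00732)² = 5.36e-05;  (1·δΔT/ΔT)² = (1×0.0997)² = 0.00995
δQ/Q = √(0.0187) = 0.137
Q = 101500 J, so δQ = 0.137 × 101500 = 13900 J.

13900 J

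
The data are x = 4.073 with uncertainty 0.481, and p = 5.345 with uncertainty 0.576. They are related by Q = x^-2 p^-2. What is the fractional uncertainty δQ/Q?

0.320

Products/powers → add relative errors in quadrature, weighted by exponent:
  (-2·δx/x)² = (-2×0.118)² = 0.0558;  (-2·δp/p)² = (-2×0.108)² = 0.0465
δQ/Q = √(0.102) = 0.320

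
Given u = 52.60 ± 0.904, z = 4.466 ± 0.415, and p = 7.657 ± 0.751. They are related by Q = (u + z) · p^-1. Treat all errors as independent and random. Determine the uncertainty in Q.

Let w = u + z = 57.07. δw = √(δu² + δz²) = √(0.817 + 0.172) = 0.995, so δw/w = 0.0174.
Q is then a monomial in w, p:
δQ/Q = √((δw/w)² + (-1·δp/p)²) = √(0.000304 + 0.00962) = 0.0996
Q = 7.453, so δQ = 0.0996 × 7.453 = 0.742.

0.742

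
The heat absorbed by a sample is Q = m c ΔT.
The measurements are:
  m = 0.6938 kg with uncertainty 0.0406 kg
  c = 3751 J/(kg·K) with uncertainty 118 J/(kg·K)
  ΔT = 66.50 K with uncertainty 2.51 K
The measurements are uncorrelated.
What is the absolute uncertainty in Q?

13200 J

Each factor contributes (exponent × relative error)² to (δQ/Q)²:
  (1·δm/m)² = (1×0.0585)² = 0.00342;  (1·δc/c)² = (1×0.0315)² = 0.000990;  (1·δΔT/ΔT)² = (1×0.0377)² = 0.00142
δQ/Q = √(0.00584) = 0.0764
Q = 173100 J, so δQ = 0.0764 × 173100 = 13200 J.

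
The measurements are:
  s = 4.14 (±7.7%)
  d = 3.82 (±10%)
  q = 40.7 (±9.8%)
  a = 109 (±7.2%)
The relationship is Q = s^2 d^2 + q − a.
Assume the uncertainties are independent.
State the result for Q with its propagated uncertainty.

Let p = s^2·d^2 = 250. δp/p = √((2·δs/s)² + (2·δd/d)²) = √(0.0237 + 0.0400) = 0.252, so δp = 63.1.
Q = p + q − a: δQ = √(δp² + δq² + δa²) = √(3990 + 15.9 + 61.6) = 63.7
Q = 182.

182 ± 63.7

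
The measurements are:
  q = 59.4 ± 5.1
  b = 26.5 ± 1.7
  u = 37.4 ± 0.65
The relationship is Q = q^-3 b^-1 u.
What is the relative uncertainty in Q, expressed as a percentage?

Q is a product of powers, so relative uncertainties combine in quadrature:
  (-3·δq/q)² = (-3×0.0859)² = 0.0663;  (-1·δb/b)² = (-1×0.0642)² = 0.00412;  (1·δu/u)² = (1×0.0174)² = 0.000302
δQ/Q = √(0.0708) = 0.266

26.6%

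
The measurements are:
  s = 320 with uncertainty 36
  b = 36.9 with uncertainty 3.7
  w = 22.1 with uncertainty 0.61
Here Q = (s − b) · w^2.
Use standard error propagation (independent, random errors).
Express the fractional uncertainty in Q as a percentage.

Let u = s − b = 283. δu = √(δs² + δb²) = √(1300 + 13.7) = 36.2, so δu/u = 0.128.
Q is then a monomial in u, w:
δQ/Q = √((δu/u)² + (2·δw/w)²) = √(0.0163 + 0.00305) = 0.139

13.9%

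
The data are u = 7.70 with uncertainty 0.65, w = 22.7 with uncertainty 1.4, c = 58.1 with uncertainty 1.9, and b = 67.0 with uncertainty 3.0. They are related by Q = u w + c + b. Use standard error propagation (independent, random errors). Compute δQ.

18.6

Let p = u·w = 175. δp/p = √((1·δu/u)² + (1·δw/w)²) = √(0.00713 + 0.00380) = 0.105, so δp = 18.3.
Q = p + c + b: δQ = √(δp² + δc² + δb²) = √(334 + 3.61 + 9.00) = 18.6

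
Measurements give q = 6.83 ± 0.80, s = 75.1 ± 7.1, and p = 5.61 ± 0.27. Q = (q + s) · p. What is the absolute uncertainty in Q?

Let u = q + s = 81.9. δu = √(δq² + δs²) = √(0.640 + 50.4) = 7.14, so δu/u = 0.0872.
Q is then a monomial in u, p:
δQ/Q = √((δu/u)² + (1·δp/p)²) = √(0.00761 + 0.00232) = 0.0996
Q = 460, so δQ = 0.0996 × 460 = 45.8.

45.8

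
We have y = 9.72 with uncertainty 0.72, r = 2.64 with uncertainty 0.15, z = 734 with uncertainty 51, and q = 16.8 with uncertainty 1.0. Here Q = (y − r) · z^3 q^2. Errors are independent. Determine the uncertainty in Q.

Let u = y − r = 7.08. δu = √(δy² + δr²) = √(0.518 + 0.0225) = 0.735, so δu/u = 0.104.
Q is then a monomial in u, z, q:
δQ/Q = √((δu/u)² + (3·δz/z)² + (2·δq/q)²) = √(0.0108 + 0.0435 + 0.0142) = 0.262
Q = 7.9e+11, so δQ = 0.262 × 7.9e+11 = 2.07e+11.

2.07e+11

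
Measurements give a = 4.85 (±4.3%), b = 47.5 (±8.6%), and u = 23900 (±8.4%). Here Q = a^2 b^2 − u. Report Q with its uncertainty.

29200 ± 10400

Let p = a^2·b^2 = 53100. δp/p = √((2·δa/a)² + (2·δb/b)²) = √(0.00740 + 0.0296) = 0.192, so δp = 10200.
Q = p − u: δQ = √(δp² + δu²) = √(1.04e+08 + 4.03e+06) = 10400
Q = 29200.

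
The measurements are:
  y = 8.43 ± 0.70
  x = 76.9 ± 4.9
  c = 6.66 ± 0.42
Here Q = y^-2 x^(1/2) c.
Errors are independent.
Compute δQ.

0.148

Q is a product of powers, so relative uncertainties combine in quadrature:
  (-2·δy/y)² = (-2×0.0830)² = 0.0276;  (½·δx/x)² = (0.5×0.0637)² = 0.00102;  (1·δc/c)² = (1×0.0631)² = 0.00398
δQ/Q = √(0.0326) = 0.180
Q = 0.822, so δQ = 0.180 × 0.822 = 0.148.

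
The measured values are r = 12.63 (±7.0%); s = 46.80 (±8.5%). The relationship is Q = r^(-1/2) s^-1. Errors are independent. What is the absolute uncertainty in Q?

0.000553

Each factor contributes (exponent × relative error)² to (δQ/Q)²:
  (−½·δr/r)² = (-0.5×0.0700)² = 0.00123;  (-1·δs/s)² = (-1×0.0850)² = 0.00723
δQ/Q = √(0.00845) = 0.0919
Q = 0.006012, so δQ = 0.0919 × 0.006012 = 0.000553.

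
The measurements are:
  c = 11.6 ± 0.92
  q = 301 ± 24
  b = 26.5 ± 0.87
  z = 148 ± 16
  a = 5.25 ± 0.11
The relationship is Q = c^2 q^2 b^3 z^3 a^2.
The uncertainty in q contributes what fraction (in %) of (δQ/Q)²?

(δQ/Q)² = (2·δc/c)² + (2·δq/q)² + (3·δb/b)² + (3·δz/z)² + (2·δa/a)²
  c term: (2×0.0793)² = 0.0252
  q term: (2×0.0797)² = 0.0254
  b term: (3×0.0328)² = 0.00970
  z term: (3×0.108)² = 0.105
  a term: (2×0.0210)² = 0.00176
Total = 0.167. Share from q = 0.0254/0.167 = 0.152.

15.2%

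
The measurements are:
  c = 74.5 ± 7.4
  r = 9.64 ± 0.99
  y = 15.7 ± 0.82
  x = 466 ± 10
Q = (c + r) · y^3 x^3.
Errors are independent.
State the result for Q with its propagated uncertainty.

(3.30 ± 0.630) × 10^13

Let u = c + r = 84.1. δu = √(δc² + δr²) = √(54.8 + 0.980) = 7.47, so δu/u = 0.0887.
Q is then a monomial in u, y, x:
δQ/Q = √((δu/u)² + (3·δy/y)² + (3·δx/x)²) = √(0.00787 + 0.0246 + 0.00414) = 0.191
Q = 3.3e+13, so δQ = 0.191 × 3.3e+13 = 6.3e+12.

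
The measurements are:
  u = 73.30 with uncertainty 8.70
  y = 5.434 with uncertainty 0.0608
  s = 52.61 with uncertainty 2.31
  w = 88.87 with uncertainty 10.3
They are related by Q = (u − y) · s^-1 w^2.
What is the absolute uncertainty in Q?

2740

Let h = u − y = 67.87. δh = √(δu² + δy²) = √(75.7 + 0.00370) = 8.70, so δh/h = 0.128.
Q is then a monomial in h, s, w:
δQ/Q = √((δh/h)² + (-1·δs/s)² + (2·δw/w)²) = √(0.0164 + 0.00193 + 0.0537) = 0.269
Q = 10190, so δQ = 0.269 × 10190 = 2740.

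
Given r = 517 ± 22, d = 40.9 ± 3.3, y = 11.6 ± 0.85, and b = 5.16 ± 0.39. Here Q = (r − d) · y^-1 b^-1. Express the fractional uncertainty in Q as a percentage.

11.5%

Let u = r − d = 476. δu = √(δr² + δd²) = √(484 + 10.9) = 22.2, so δu/u = 0.0467.
Q is then a monomial in u, y, b:
δQ/Q = √((δu/u)² + (-1·δy/y)² + (-1·δb/b)²) = √(0.00218 + 0.00537 + 0.00571) = 0.115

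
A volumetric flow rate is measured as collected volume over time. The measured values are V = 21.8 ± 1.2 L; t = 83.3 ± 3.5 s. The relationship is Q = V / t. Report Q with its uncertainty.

Products/powers → add relative errors in quadrature, weighted by exponent:
  (1·δV/V)² = (1×0.0550)² = 0.00303;  (-1·δt/t)² = (-1×0.0420)² = 0.00177
δQ/Q = √(0.00480) = 0.0692
Q = 0.262 L/s, so δQ = 0.0692 × 0.262 = 0.0181 L/s.

0.262 ± 0.0181 L/s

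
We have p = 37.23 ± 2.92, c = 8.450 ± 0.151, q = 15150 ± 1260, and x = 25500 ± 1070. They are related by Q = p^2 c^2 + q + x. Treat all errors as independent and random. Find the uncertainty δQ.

Let w = p^2·c^2 = 98970. δw/w = √((2·δp/p)² + (2·δc/c)²) = √(0.0246 + 0.00128) = 0.161, so δw = 15900.
Q = w + q + x: δQ = √(δw² + δq² + δx²) = √(2.54e+08 + 1.59e+06 + 1.14e+06) = 16000

16000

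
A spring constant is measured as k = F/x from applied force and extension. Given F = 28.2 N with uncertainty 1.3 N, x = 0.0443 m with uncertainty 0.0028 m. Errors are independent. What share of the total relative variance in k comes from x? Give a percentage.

65.3%

(δk/k)² = (1·δF/F)² + (-1·δx/x)²
  F term: (1×0.0461)² = 0.00213
  x term: (-1×0.0632)² = 0.00399
Total = 0.00612. Share from x = 0.00399/0.00612 = 0.653.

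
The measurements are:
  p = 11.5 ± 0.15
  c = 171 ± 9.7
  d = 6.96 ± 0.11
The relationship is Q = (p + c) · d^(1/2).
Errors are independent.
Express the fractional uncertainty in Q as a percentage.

5.37%

Let u = p + c = 182. δu = √(δp² + δc²) = √(0.0225 + 94.1) = 9.70, so δu/u = 0.0532.
Q is then a monomial in u, d:
δQ/Q = √((δu/u)² + (½·δd/d)²) = √(0.00283 + 6.24e-05) = 0.0537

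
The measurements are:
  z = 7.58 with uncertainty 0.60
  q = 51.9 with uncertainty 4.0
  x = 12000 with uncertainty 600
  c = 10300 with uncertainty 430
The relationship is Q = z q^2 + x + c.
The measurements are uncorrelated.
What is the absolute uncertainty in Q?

3610

Let p = z·q^2 = 20400. δp/p = √((1·δz/z)² + (2·δq/q)²) = √(0.00627 + 0.0238) = 0.173, so δp = 3540.
Q = p + x + c: δQ = √(δp² + δx² + δc²) = √(1.25e+07 + 3.6e+05 + 1.85e+05) = 3610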